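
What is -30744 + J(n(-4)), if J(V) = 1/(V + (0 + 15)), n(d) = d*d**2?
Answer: -1506457/49 ≈ -30744.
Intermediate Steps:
n(d) = d**3
J(V) = 1/(15 + V) (J(V) = 1/(V + 15) = 1/(15 + V))
-30744 + J(n(-4)) = -30744 + 1/(15 + (-4)**3) = -30744 + 1/(15 - 64) = -30744 + 1/(-49) = -30744 - 1/49 = -1506457/49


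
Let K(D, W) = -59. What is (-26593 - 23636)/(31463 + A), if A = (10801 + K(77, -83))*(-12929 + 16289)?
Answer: -50229/36124583 ≈ -0.0013904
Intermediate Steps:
A = 36093120 (A = (10801 - 59)*(-12929 + 16289) = 10742*3360 = 36093120)
(-26593 - 23636)/(31463 + A) = (-26593 - 23636)/(31463 + 36093120) = -50229/36124583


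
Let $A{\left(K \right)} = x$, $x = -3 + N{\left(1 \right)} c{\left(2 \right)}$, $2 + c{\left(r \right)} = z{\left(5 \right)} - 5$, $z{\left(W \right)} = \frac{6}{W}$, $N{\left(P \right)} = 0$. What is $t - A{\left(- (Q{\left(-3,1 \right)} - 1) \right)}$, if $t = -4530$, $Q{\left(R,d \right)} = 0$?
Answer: $-4527$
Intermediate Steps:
$c{\left(r \right)} = - \frac{29}{5}$ ($c{\left(r \right)} = -2 - \left(5 - \frac{6}{5}\right) = -2 + \left(6 \cdot \frac{1}{5} - 5\right) = -2 + \left(\frac{6}{5} - 5\right) = -2 - \frac{19}{5} = - \frac{29}{5}$)
$x = -3$ ($x = -3 + 0 \left(- \frac{29}{5}\right) = -3 + 0 = -3$)
$A{\left(K \right)} = -3$
$t - A{\left(- (Q{\left(-3,1 \right)} - 1) \right)} = -4530 - -3 = -4530 + 3 = -4527$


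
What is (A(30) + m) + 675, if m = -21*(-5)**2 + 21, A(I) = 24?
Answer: 195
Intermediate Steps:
m = -504 (m = -21*25 + 21 = -525 + 21 = -504)
(A(30) + m) + 675 = (24 - 504) + 675 = -480 + 675 = 195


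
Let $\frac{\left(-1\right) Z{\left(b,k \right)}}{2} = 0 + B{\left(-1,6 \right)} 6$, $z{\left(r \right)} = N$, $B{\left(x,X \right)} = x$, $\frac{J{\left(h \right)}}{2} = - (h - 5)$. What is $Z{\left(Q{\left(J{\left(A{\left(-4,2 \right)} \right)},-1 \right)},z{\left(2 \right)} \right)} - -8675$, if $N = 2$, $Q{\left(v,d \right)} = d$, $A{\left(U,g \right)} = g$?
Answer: $8687$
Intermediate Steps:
$J{\left(h \right)} = 10 - 2 h$ ($J{\left(h \right)} = 2 \left(- (h - 5)\right) = 2 \left(- (-5 + h)\right) = 2 \left(5 - h\right) = 10 - 2 h$)
$z{\left(r \right)} = 2$
$Z{\left(b,k \right)} = 12$ ($Z{\left(b,k \right)} = - 2 \left(0 - 6\right) = \left(-2\right) \left(-6\right) = 12$)
$Z{\left(Q{\left(J{\left(A{\left(-4,2 \right)} \right)},-1 \right)},z{\left(2 \right)} \right)} - -8675 = 12 - -8675 = 12 + 8675 = 8687$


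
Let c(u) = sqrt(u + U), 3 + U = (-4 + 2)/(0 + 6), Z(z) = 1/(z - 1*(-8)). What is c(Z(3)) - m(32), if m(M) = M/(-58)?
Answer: 16/29 + I*sqrt(3531)/33 ≈ 0.55172 + 1.8007*I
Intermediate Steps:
Z(z) = 1/(8 + z) (Z(z) = 1/(z + 8) = 1/(8 + z))
U = -10/3 (U = -3 + (-4 + 2)/(0 + 6) = -3 - 2/6 = -3 - 2*1/6 = -3 - 1/3 = -10/3 ≈ -3.3333)
c(u) = sqrt(-10/3 + u) (c(u) = sqrt(u - 10/3) = sqrt(-10/3 + u))
m(M) = -M/58 (m(M) = M*(-1/58) = -M/58)
c(Z(3)) - m(32) = sqrt(-30 + 9/(8 + 3))/3 - (-1)*32/58 = sqrt(-30 + 9/11)/3 - 1*(-16/29) = sqrt(-30 + 9*(1/11))/3 + 16/29 = sqrt(-30 + 9/11)/3 + 16/29 = sqrt(-321/11)/3 + 16/29 = (I*sqrt(3531)/11)/3 + 16/29 = I*sqrt(3531)/33 + 16/29 = 16/29 + I*sqrt(3531)/33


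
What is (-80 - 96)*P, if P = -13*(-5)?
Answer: -11440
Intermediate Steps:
P = 65
(-80 - 96)*P = (-80 - 96)*65 = -176*65 = -11440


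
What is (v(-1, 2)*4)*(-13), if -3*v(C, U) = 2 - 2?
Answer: 0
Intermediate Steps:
v(C, U) = 0 (v(C, U) = -(2 - 2)/3 = -⅓*0 = 0)
(v(-1, 2)*4)*(-13) = (0*4)*(-13) = 0*(-13) = 0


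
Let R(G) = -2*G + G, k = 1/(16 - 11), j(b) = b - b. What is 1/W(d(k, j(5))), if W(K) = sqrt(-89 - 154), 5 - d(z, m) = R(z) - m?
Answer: -I*sqrt(3)/27 ≈ -0.06415*I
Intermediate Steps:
j(b) = 0
k = 1/5 ≈ 0.20000
R(G) = -G
d(z, m) = 5 + m + z (d(z, m) = 5 - (-z - m) = 5 - (-m - z) = 5 + (m + z) = 5 + m + z)
W(K) = 9*I*sqrt(3) (W(K) = sqrt(-243) = 9*I*sqrt(3))
1/W(d(k, j(5))) = 1/(9*I*sqrt(3)) = -I*sqrt(3)/27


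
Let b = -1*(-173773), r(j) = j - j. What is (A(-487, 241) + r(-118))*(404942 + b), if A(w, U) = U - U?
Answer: 0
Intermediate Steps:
r(j) = 0
b = 173773
A(w, U) = 0
(A(-487, 241) + r(-118))*(404942 + b) = (0 + 0)*(404942 + 173773) = 0*578715 = 0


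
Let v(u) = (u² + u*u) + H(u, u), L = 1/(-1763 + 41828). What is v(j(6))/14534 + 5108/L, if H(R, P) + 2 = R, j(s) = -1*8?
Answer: 1487206229399/7267 ≈ 2.0465e+8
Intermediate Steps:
j(s) = -8
H(R, P) = -2 + R
L = 1/40065 ≈ 2.4959e-5
v(u) = -2 + u + 2*u² (v(u) = (u² + u*u) + (-2 + u) = (u² + u²) + (-2 + u) = 2*u² + (-2 + u) = -2 + u + 2*u²)
v(j(6))/14534 + 5108/L = (-2 - 8 + 2*(-8)²)/14534 + 5108/(1/40065) = (-2 - 8 + 2*64)*(1/14534) + 5108*40065 = (-2 - 8 + 128)*(1/14534) + 204652020 = 118*(1/14534) + 204652020 = 59/7267 + 204652020 = 1487206229399/7267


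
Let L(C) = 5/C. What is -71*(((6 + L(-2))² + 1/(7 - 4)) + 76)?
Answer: -75473/12 ≈ -6289.4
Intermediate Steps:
-71*(((6 + L(-2))² + 1/(7 - 4)) + 76) = -71*(((6 + 5/(-2))² + 1/(7 - 4)) + 76) = -71*(((6 + 5*(-½))² + 1/3) + 76) = -71*(((6 - 5/2)² + 1*(⅓)) + 76) = -71*(((7/2)² + ⅓) + 76) = -71*((49/4 + ⅓) + 76) = -71*(151/12 + 76) = -71*1063/12 = -75473/12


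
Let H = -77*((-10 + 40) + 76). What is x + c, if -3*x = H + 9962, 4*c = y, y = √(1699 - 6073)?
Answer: -600 + 27*I*√6/4 ≈ -600.0 + 16.534*I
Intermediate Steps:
H = -8162 (H = -77*(30 + 76) = -77*106 = -8162)
y = 27*I*√6 (y = √(-4374) = 27*I*√6 ≈ 66.136*I)
c = 27*I*√6/4 (c = (27*I*√6)/4 = 27*I*√6/4 ≈ 16.534*I)
x = -600 (x = -(-8162 + 9962)/3 = -⅓*1800 = -600)
x + c = -600 + 27*I*√6/4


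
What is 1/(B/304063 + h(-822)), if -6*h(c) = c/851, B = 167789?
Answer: 258757613/184445070 ≈ 1.4029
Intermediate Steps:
h(c) = -c/5106 (h(c) = -c/(6*851) = -c/5106)
1/(B/304063 + h(-822)) = 1/(167789/304063 - 1/5106*(-822)) = 1/(167789*(1/304063) + 137/851) = 1/(167789/304063 + 137/851) = 1/(184445070/258757613) = 258757613/184445070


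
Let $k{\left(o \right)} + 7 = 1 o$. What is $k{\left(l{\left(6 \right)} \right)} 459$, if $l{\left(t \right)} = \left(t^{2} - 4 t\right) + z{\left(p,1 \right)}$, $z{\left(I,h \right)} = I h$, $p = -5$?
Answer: $0$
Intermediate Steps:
$l{\left(t \right)} = -5 + t^{2} - 4 t$ ($l{\left(t \right)} = \left(t^{2} - 4 t\right) - 5 = -5 + t^{2} - 4 t$)
$k{\left(o \right)} = -7 + o$ ($k{\left(o \right)} = -7 + 1 o = -7 + o$)
$k{\left(l{\left(6 \right)} \right)} 459 = \left(-7 - \left(29 - 36\right)\right) 459 = \left(-7 - -7\right) 459 = \left(-7 + 7\right) 459 = 0 \cdot 459 = 0$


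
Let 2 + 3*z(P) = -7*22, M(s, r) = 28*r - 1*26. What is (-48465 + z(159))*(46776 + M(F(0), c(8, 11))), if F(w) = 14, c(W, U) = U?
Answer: -2283112986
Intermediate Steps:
M(s, r) = -26 + 28*r (M(s, r) = 28*r - 26 = -26 + 28*r)
z(P) = -52 (z(P) = -⅔ + (-7*22)/3 = -⅔ + (⅓)*(-154) = -⅔ - 154/3 = -52)
(-48465 + z(159))*(46776 + M(F(0), c(8, 11))) = (-48465 - 52)*(46776 + (-26 + 28*11)) = -48517*(46776 + (-26 + 308)) = -48517*(46776 + 282) = -48517*47058 = -2283112986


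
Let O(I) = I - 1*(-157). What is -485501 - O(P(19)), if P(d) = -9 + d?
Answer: -485668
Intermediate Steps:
O(I) = 157 + I (O(I) = I + 157 = 157 + I)
-485501 - O(P(19)) = -485501 - (157 + (-9 + 19)) = -485501 - (157 + 10) = -485501 - 1*167 = -485501 - 167 = -485668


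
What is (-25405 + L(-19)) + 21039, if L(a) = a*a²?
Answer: -11225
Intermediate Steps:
L(a) = a³
(-25405 + L(-19)) + 21039 = (-25405 + (-19)³) + 21039 = (-25405 - 6859) + 21039 = -32264 + 21039 = -11225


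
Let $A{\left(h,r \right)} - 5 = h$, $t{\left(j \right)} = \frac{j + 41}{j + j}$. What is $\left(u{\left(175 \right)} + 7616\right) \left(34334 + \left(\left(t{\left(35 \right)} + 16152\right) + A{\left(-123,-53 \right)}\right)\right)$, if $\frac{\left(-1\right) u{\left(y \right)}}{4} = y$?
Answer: $\frac{1741762984}{5} \approx 3.4835 \cdot 10^{8}$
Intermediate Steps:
$t{\left(j \right)} = \frac{41 + j}{2 j}$
$A{\left(h,r \right)} = 5 + h$
$u{\left(y \right)} = - 4 y$
$\left(u{\left(175 \right)} + 7616\right) \left(34334 + \left(\left(t{\left(35 \right)} + 16152\right) + A{\left(-123,-53 \right)}\right)\right) = \left(\left(-4\right) 175 + 7616\right) \left(34334 + \left(\left(\frac{41 + 35}{2 \cdot 35} + 16152\right) + \left(5 - 123\right)\right)\right) = \left(-700 + 7616\right) \left(34334 + \left(\left(\frac{1}{2} \cdot \frac{1}{35} \cdot 76 + 16152\right) - 118\right)\right) = 6916 \left(34334 + \left(\left(\frac{38}{35} + 16152\right) - 118\right)\right) = 6916 \left(34334 + \left(\frac{565358}{35} - 118\right)\right) = 6916 \left(34334 + \frac{561228}{35}\right) = 6916 \cdot \frac{1762918}{35} = \frac{1741762984}{5}$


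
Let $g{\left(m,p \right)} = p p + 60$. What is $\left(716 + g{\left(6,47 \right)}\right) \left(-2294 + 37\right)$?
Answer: $-6737145$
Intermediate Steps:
$g{\left(m,p \right)} = 60 + p^{2}$ ($g{\left(m,p \right)} = p^{2} + 60 = 60 + p^{2}$)
$\left(716 + g{\left(6,47 \right)}\right) \left(-2294 + 37\right) = \left(716 + \left(60 + 47^{2}\right)\right) \left(-2294 + 37\right) = \left(716 + \left(60 + 2209\right)\right) \left(-2257\right) = \left(716 + 2269\right) \left(-2257\right) = 2985 \left(-2257\right) = -6737145$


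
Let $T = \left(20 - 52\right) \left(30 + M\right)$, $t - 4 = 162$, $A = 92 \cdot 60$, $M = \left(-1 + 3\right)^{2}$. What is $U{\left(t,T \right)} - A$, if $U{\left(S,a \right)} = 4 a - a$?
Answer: $-8784$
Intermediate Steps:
$M = 4$ ($M = 2^{2} = 4$)
$A = 5520$
$t = 166$ ($t = 4 + 162 = 166$)
$T = -1088$ ($T = \left(20 - 52\right) \left(30 + 4\right) = \left(-32\right) 34 = -1088$)
$U{\left(S,a \right)} = 3 a$
$U{\left(t,T \right)} - A = 3 \left(-1088\right) - 5520 = -3264 - 5520 = -8784$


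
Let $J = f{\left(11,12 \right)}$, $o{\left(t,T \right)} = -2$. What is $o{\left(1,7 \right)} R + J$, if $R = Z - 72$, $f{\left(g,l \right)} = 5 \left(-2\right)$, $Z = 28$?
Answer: $78$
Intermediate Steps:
$f{\left(g,l \right)} = -10$
$J = -10$
$R = -44$ ($R = 28 - 72 = -44$)
$o{\left(1,7 \right)} R + J = \left(-2\right) \left(-44\right) - 10 = 88 - 10 = 78$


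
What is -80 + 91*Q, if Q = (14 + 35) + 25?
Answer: 6654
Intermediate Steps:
Q = 74 (Q = 49 + 25 = 74)
-80 + 91*Q = -80 + 91*74 = -80 + 6734 = 6654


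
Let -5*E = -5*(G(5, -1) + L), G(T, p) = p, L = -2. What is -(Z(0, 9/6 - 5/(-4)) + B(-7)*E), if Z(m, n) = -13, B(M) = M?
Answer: -8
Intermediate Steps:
E = -3 (E = -(-1)*(-1 - 2) = -(-1)*(-3) = -⅕*15 = -3)
-(Z(0, 9/6 - 5/(-4)) + B(-7)*E) = -(-13 - 7*(-3)) = -(-13 + 21) = -1*8 = -8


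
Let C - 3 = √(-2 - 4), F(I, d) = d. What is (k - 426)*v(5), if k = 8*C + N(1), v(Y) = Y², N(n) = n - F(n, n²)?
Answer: -10050 + 200*I*√6 ≈ -10050.0 + 489.9*I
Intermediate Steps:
N(n) = n - n²
C = 3 + I*√6 (C = 3 + √(-2 - 4) = 3 + √(-6) = 3 + I*√6 ≈ 3.0 + 2.4495*I)
k = 24 + 8*I*√6 (k = 8*(3 + I*√6) + 1*(1 - 1*1) = (24 + 8*I*√6) + 1*(1 - 1) = (24 + 8*I*√6) + 1*0 = (24 + 8*I*√6) + 0 = 24 + 8*I*√6 ≈ 24.0 + 19.596*I)
(k - 426)*v(5) = ((24 + 8*I*√6) - 426)*5² = (-402 + 8*I*√6)*25 = -10050 + 200*I*√6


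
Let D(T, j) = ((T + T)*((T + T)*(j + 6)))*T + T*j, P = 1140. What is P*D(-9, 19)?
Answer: -83300940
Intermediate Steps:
D(T, j) = T*j + 4*T**3*(6 + j) (D(T, j) = ((2*T)*((2*T)*(6 + j)))*T + T*j = ((2*T)*(2*T*(6 + j)))*T + T*j = (4*T**2*(6 + j))*T + T*j = 4*T**3*(6 + j) + T*j = T*j + 4*T**3*(6 + j))
P*D(-9, 19) = 1140*(-9*(19 + 24*(-9)**2 + 4*19*(-9)**2)) = 1140*(-9*(19 + 24*81 + 4*19*81)) = 1140*(-9*(19 + 1944 + 6156)) = 1140*(-9*8119) = 1140*(-73071) = -83300940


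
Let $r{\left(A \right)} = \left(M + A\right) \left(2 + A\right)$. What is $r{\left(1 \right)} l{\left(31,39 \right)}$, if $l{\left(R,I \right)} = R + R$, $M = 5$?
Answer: $1116$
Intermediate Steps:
$l{\left(R,I \right)} = 2 R$
$r{\left(A \right)} = \left(2 + A\right) \left(5 + A\right)$ ($r{\left(A \right)} = \left(5 + A\right) \left(2 + A\right) = \left(2 + A\right) \left(5 + A\right)$)
$r{\left(1 \right)} l{\left(31,39 \right)} = \left(10 + 1^{2} + 7 \cdot 1\right) 2 \cdot 31 = \left(10 + 1 + 7\right) 62 = 18 \cdot 62 = 1116$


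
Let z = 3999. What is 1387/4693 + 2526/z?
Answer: 305283/329251 ≈ 0.92720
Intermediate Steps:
1387/4693 + 2526/z = 1387/4693 + 2526/3999 = 1387*(1/4693) + 2526*(1/3999) = 73/247 + 842/1333 = 305283/329251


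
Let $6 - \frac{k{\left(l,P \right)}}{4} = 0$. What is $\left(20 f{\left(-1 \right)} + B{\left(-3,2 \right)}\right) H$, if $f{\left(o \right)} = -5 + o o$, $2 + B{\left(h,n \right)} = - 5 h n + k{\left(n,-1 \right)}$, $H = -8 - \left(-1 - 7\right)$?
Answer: $0$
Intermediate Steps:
$H = 0$ ($H = -8 - \left(-1 - 7\right) = -8 - -8 = -8 + 8 = 0$)
$k{\left(l,P \right)} = 24$ ($k{\left(l,P \right)} = 24 - 0 = 24 + 0 = 24$)
$B{\left(h,n \right)} = 22 - 5 h n$ ($B{\left(h,n \right)} = -2 + \left(- 5 h n + 24\right) = -2 - \left(-24 + 5 h n\right) = 22 - 5 h n$)
$f{\left(o \right)} = -5 + o^{2}$
$\left(20 f{\left(-1 \right)} + B{\left(-3,2 \right)}\right) H = \left(20 \left(-5 + \left(-1\right)^{2}\right) - \left(-22 - 30\right)\right) 0 = \left(20 \left(-5 + 1\right) + \left(22 + 30\right)\right) 0 = \left(20 \left(-4\right) + 52\right) 0 = \left(-80 + 52\right) 0 = \left(-28\right) 0 = 0$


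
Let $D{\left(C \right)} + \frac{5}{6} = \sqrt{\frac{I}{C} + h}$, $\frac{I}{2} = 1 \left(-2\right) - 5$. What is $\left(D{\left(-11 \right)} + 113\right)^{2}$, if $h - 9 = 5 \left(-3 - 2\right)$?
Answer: $\frac{4976387}{396} + \frac{2019 i \sqrt{22}}{11} \approx 12567.0 + 860.9 i$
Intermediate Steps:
$I = -14$ ($I = 2 \left(1 \left(-2\right) - 5\right) = 2 \left(-2 - 5\right) = 2 \left(-7\right) = -14$)
$h = -16$ ($h = 9 + 5 \left(-3 - 2\right) = 9 + 5 \left(-5\right) = 9 - 25 = -16$)
$D{\left(C \right)} = - \frac{5}{6} + \sqrt{-16 - \frac{14}{C}}$ ($D{\left(C \right)} = - \frac{5}{6} + \sqrt{- \frac{14}{C} - 16} = - \frac{5}{6} + \sqrt{-16 - \frac{14}{C}}$)
$\left(D{\left(-11 \right)} + 113\right)^{2} = \left(\left(- \frac{5}{6} + \sqrt{-16 - \frac{14}{-11}}\right) + 113\right)^{2} = \left(\left(- \frac{5}{6} + \sqrt{-16 - - \frac{14}{11}}\right) + 113\right)^{2} = \left(\left(- \frac{5}{6} + \sqrt{-16 + \frac{14}{11}}\right) + 113\right)^{2} = \left(\left(- \frac{5}{6} + \sqrt{- \frac{162}{11}}\right) + 113\right)^{2} = \left(\left(- \frac{5}{6} + \frac{9 i \sqrt{22}}{11}\right) + 113\right)^{2} = \left(\frac{673}{6} + \frac{9 i \sqrt{22}}{11}\right)^{2}$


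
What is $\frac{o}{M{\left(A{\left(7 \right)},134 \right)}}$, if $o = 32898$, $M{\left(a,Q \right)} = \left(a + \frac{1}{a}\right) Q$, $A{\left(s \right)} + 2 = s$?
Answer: $\frac{82245}{1742} \approx 47.213$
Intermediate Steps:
$A{\left(s \right)} = -2 + s$
$M{\left(a,Q \right)} = Q \left(a + \frac{1}{a}\right)$
$\frac{o}{M{\left(A{\left(7 \right)},134 \right)}} = \frac{32898}{134 \left(-2 + 7\right) + \frac{134}{-2 + 7}} = \frac{32898}{134 \cdot 5 + \frac{134}{5}} = \frac{32898}{670 + 134 \cdot \frac{1}{5}} = \frac{32898}{670 + \frac{134}{5}} = \frac{32898}{\frac{3484}{5}} = 32898 \cdot \frac{5}{3484} = \frac{82245}{1742}$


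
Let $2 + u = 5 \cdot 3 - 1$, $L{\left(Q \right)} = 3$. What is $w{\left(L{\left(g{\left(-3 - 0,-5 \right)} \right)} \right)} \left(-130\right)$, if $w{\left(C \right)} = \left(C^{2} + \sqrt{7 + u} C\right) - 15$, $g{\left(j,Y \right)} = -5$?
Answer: $780 - 390 \sqrt{19} \approx -919.97$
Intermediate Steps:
$u = 12$ ($u = -2 + \left(5 \cdot 3 - 1\right) = -2 + \left(15 - 1\right) = -2 + 14 = 12$)
$w{\left(C \right)} = -15 + C^{2} + C \sqrt{19}$ ($w{\left(C \right)} = \left(C^{2} + \sqrt{7 + 12} C\right) - 15 = \left(C^{2} + \sqrt{19} C\right) - 15 = \left(C^{2} + C \sqrt{19}\right) - 15 = -15 + C^{2} + C \sqrt{19}$)
$w{\left(L{\left(g{\left(-3 - 0,-5 \right)} \right)} \right)} \left(-130\right) = \left(-15 + 3^{2} + 3 \sqrt{19}\right) \left(-130\right) = \left(-15 + 9 + 3 \sqrt{19}\right) \left(-130\right) = \left(-6 + 3 \sqrt{19}\right) \left(-130\right) = 780 - 390 \sqrt{19}$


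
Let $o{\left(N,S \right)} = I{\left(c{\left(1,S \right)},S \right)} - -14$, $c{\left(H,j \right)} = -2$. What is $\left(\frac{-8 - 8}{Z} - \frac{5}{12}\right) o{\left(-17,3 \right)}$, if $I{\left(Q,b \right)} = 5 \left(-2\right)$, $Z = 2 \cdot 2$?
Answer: $- \frac{53}{3} \approx -17.667$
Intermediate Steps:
$Z = 4$
$I{\left(Q,b \right)} = -10$
$o{\left(N,S \right)} = 4$ ($o{\left(N,S \right)} = -10 - -14 = -10 + 14 = 4$)
$\left(\frac{-8 - 8}{Z} - \frac{5}{12}\right) o{\left(-17,3 \right)} = \left(\frac{-8 - 8}{4} - \frac{5}{12}\right) 4 = \left(\left(-8 - 8\right) \frac{1}{4} - \frac{5}{12}\right) 4 = \left(\left(-16\right) \frac{1}{4} - \frac{5}{12}\right) 4 = \left(-4 - \frac{5}{12}\right) 4 = \left(- \frac{53}{12}\right) 4 = - \frac{53}{3}$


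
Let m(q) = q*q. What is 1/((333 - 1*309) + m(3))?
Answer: 1/33 ≈ 0.030303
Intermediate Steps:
m(q) = q²
1/((333 - 1*309) + m(3)) = 1/((333 - 1*309) + 3²) = 1/((333 - 309) + 9) = 1/(24 + 9) = 1/33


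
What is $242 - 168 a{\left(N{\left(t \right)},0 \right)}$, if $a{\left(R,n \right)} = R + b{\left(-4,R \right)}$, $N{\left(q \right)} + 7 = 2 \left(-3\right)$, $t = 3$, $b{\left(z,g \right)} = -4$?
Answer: $3098$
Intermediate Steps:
$N{\left(q \right)} = -13$ ($N{\left(q \right)} = -7 + 2 \left(-3\right) = -7 - 6 = -13$)
$a{\left(R,n \right)} = -4 + R$ ($a{\left(R,n \right)} = R - 4 = -4 + R$)
$242 - 168 a{\left(N{\left(t \right)},0 \right)} = 242 - 168 \left(-4 - 13\right) = 242 - -2856 = 242 + 2856 = 3098$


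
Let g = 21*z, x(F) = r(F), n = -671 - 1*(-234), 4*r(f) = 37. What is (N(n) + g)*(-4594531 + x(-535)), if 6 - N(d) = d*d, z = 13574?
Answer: -1729212583917/4 ≈ -4.3230e+11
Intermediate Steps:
r(f) = 37/4 (r(f) = (¼)*37 = 37/4)
n = -437 (n = -671 + 234 = -437)
x(F) = 37/4
g = 285054 (g = 21*13574 = 285054)
N(d) = 6 - d² (N(d) = 6 - d*d = 6 - d²)
(N(n) + g)*(-4594531 + x(-535)) = ((6 - 1*(-437)²) + 285054)*(-4594531 + 37/4) = ((6 - 1*190969) + 285054)*(-18378087/4) = ((6 - 190969) + 285054)*(-18378087/4) = (-190963 + 285054)*(-18378087/4) = 94091*(-18378087/4) = -1729212583917/4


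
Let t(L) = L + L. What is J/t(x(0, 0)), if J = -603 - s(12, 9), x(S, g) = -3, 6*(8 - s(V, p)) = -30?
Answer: 308/3 ≈ 102.67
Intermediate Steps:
s(V, p) = 13 (s(V, p) = 8 - 1/6*(-30) = 8 + 5 = 13)
t(L) = 2*L
J = -616 (J = -603 - 1*13 = -603 - 13 = -616)
J/t(x(0, 0)) = -616/(2*(-3)) = -616/(-6) = -616*(-1/6) = 308/3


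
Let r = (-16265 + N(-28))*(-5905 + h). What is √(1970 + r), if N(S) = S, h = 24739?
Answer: 2*I*√76715098 ≈ 17517.0*I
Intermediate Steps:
r = -306862362 (r = (-16265 - 28)*(-5905 + 24739) = -16293*18834 = -306862362)
√(1970 + r) = √(1970 - 306862362) = √(-306860392) = 2*I*√76715098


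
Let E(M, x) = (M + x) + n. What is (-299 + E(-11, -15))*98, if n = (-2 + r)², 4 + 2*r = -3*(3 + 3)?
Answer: -15288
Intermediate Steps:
r = -11 (r = -2 + (-3*(3 + 3))/2 = -2 + (-3*6)/2 = -2 + (½)*(-18) = -2 - 9 = -11)
n = 169 (n = (-2 - 11)² = (-13)² = 169)
E(M, x) = 169 + M + x (E(M, x) = (M + x) + 169 = 169 + M + x)
(-299 + E(-11, -15))*98 = (-299 + (169 - 11 - 15))*98 = (-299 + 143)*98 = -156*98 = -15288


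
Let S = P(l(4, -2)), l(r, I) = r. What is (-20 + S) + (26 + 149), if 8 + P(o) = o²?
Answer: 163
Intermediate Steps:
P(o) = -8 + o²
S = 8 (S = -8 + 4² = -8 + 16 = 8)
(-20 + S) + (26 + 149) = (-20 + 8) + (26 + 149) = -12 + 175 = 163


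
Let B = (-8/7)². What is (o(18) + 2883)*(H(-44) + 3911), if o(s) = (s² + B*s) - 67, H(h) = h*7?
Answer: 558508236/49 ≈ 1.1398e+7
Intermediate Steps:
B = 64/49 (B = (-8*⅐)² = (-8/7)² = 64/49 ≈ 1.3061)
H(h) = 7*h
o(s) = -67 + s² + 64*s/49 (o(s) = (s² + 64*s/49) - 67 = -67 + s² + 64*s/49)
(o(18) + 2883)*(H(-44) + 3911) = ((-67 + 18² + (64/49)*18) + 2883)*(7*(-44) + 3911) = ((-67 + 324 + 1152/49) + 2883)*(-308 + 3911) = (13745/49 + 2883)*3603 = (155012/49)*3603 = 558508236/49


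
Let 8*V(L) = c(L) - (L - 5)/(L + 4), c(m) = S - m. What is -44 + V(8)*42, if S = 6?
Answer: -893/16 ≈ -55.813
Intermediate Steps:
c(m) = 6 - m
V(L) = ¾ - L/8 - (-5 + L)/(8*(4 + L)) (V(L) = ((6 - L) - (L - 5)/(L + 4))/8 = ((6 - L) - (-5 + L)/(4 + L))/8 = (6 - L - (-5 + L)/(4 + L))/8 = ¾ - L/8 - (-5 + L)/(8*(4 + L)))
-44 + V(8)*42 = -44 + ((29 + 8 - 1*8²)/(8*(4 + 8)))*42 = -44 + ((⅛)*(29 + 8 - 1*64)/12)*42 = -44 + ((⅛)*(1/12)*(29 + 8 - 64))*42 = -44 + ((⅛)*(1/12)*(-27))*42 = -44 - 9/32*42 = -44 - 189/16 = -893/16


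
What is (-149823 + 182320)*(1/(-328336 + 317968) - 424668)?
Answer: -143082920439025/10368 ≈ -1.3800e+10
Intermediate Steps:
(-149823 + 182320)*(1/(-328336 + 317968) - 424668) = 32497*(1/(-10368) - 424668) = 32497*(-1/10368 - 424668) = 32497*(-4402957825/10368) = -143082920439025/10368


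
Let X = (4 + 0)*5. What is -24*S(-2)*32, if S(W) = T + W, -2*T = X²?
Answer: 155136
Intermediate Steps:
X = 20 (X = 4*5 = 20)
T = -200 (T = -½*20² = -½*400 = -200)
S(W) = -200 + W
-24*S(-2)*32 = -24*(-200 - 2)*32 = -24*(-202)*32 = 4848*32 = 155136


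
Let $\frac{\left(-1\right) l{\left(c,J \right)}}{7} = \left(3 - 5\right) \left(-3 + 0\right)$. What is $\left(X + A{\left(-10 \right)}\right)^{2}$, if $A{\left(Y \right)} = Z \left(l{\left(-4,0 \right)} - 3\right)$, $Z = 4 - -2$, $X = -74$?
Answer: $118336$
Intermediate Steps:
$l{\left(c,J \right)} = -42$ ($l{\left(c,J \right)} = - 7 \left(3 - 5\right) \left(-3 + 0\right) = - 7 \left(\left(-2\right) \left(-3\right)\right) = \left(-7\right) 6 = -42$)
$Z = 6$ ($Z = 4 + 2 = 6$)
$A{\left(Y \right)} = -270$ ($A{\left(Y \right)} = 6 \left(-42 - 3\right) = 6 \left(-45\right) = -270$)
$\left(X + A{\left(-10 \right)}\right)^{2} = \left(-74 - 270\right)^{2} = \left(-344\right)^{2} = 118336$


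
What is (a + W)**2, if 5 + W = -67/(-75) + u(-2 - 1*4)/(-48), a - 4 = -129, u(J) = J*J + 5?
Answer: 24321338209/1440000 ≈ 16890.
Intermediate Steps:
u(J) = 5 + J**2 (u(J) = J**2 + 5 = 5 + J**2)
a = -125 (a = 4 - 129 = -125)
W = -5953/1200 (W = -5 + (-67/(-75) + (5 + (-2 - 1*4)**2)/(-48)) = -5 + (-67*(-1/75) + (5 + (-2 - 4)**2)*(-1/48)) = -5 + (67/75 + (5 + (-6)**2)*(-1/48)) = -5 + (67/75 + (5 + 36)*(-1/48)) = -5 + (67/75 + 41*(-1/48)) = -5 + (67/75 - 41/48) = -5 + 47/1200 = -5953/1200 ≈ -4.9608)
(a + W)**2 = (-125 - 5953/1200)**2 = (-155953/1200)**2 = 24321338209/1440000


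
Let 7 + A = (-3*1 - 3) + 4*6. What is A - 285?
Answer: -274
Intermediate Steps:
A = 11 (A = -7 + ((-3*1 - 3) + 4*6) = -7 + ((-3 - 3) + 24) = -7 + (-6 + 24) = -7 + 18 = 11)
A - 285 = 11 - 285 = -274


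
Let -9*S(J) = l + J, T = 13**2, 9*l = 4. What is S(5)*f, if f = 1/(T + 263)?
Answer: -49/34992 ≈ -0.0014003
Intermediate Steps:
l = 4/9 (l = (1/9)*4 = 4/9 ≈ 0.44444)
T = 169
S(J) = -4/81 - J/9 (S(J) = -(4/9 + J)/9 = -4/81 - J/9)
f = 1/432 (f = 1/(169 + 263) = 1/432 ≈ 0.0023148)
S(5)*f = (-4/81 - 1/9*5)*(1/432) = (-4/81 - 5/9)*(1/432) = -49/81*1/432 = -49/34992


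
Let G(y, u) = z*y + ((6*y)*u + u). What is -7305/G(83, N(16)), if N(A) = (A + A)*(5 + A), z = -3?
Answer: -2435/111693 ≈ -0.021801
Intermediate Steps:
N(A) = 2*A*(5 + A) (N(A) = (2*A)*(5 + A) = 2*A*(5 + A))
G(y, u) = u - 3*y + 6*u*y (G(y, u) = -3*y + ((6*y)*u + u) = -3*y + (6*u*y + u) = -3*y + (u + 6*u*y) = u - 3*y + 6*u*y)
-7305/G(83, N(16)) = -7305/(2*16*(5 + 16) - 3*83 + 6*(2*16*(5 + 16))*83) = -7305/(2*16*21 - 249 + 6*(2*16*21)*83) = -7305/(672 - 249 + 6*672*83) = -7305/(672 - 249 + 334656) = -7305/335079 = -7305*1/335079 = -2435/111693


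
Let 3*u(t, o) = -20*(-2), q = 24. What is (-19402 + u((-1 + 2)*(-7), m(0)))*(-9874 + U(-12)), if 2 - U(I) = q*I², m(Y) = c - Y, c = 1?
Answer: 775236448/3 ≈ 2.5841e+8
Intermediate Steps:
m(Y) = 1 - Y
u(t, o) = 40/3 (u(t, o) = (-20*(-2))/3 = (⅓)*40 = 40/3)
U(I) = 2 - 24*I²
(-19402 + u((-1 + 2)*(-7), m(0)))*(-9874 + U(-12)) = (-19402 + 40/3)*(-9874 + (2 - 24*(-12)²)) = -58166*(-9874 + (2 - 24*144))/3 = -58166*(-9874 + (2 - 3456))/3 = -58166*(-9874 - 3454)/3 = -58166/3*(-13328) = 775236448/3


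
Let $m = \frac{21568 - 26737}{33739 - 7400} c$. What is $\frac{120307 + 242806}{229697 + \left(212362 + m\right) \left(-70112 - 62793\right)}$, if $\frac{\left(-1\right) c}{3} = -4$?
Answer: $- \frac{9564033307}{743376894415167} \approx -1.2866 \cdot 10^{-5}$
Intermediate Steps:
$c = 12$ ($c = \left(-3\right) \left(-4\right) = 12$)
$m = - \frac{62028}{26339}$ ($m = \frac{21568 - 26737}{33739 - 7400} \cdot 12 = - \frac{5169}{26339} \cdot 12 = \left(-5169\right) \frac{1}{26339} \cdot 12 = \left(- \frac{5169}{26339}\right) 12 = - \frac{62028}{26339} \approx -2.355$)
$\frac{120307 + 242806}{229697 + \left(212362 + m\right) \left(-70112 - 62793\right)} = \frac{120307 + 242806}{229697 + \left(212362 - \frac{62028}{26339}\right) \left(-70112 - 62793\right)} = \frac{363113}{229697 + \frac{5593340690}{26339} \left(-132905\right)} = \frac{363113}{229697 - \frac{743382944404450}{26339}} = \frac{363113}{- \frac{743376894415167}{26339}} = 363113 \left(- \frac{26339}{743376894415167}\right) = - \frac{9564033307}{743376894415167}$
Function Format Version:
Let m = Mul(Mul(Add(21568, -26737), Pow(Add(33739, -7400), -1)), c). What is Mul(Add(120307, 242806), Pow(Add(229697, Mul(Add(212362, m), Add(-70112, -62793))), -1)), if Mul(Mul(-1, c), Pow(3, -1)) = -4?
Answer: Rational(-9564033307, 743376894415167) ≈ -1.2866e-5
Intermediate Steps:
c = 12 (c = Mul(-3, -4) = 12)
m = Rational(-62028, 26339) (m = Mul(Mul(Add(21568, -26737), Pow(Add(33739, -7400), -1)), 12) = Mul(Mul(-5169, Pow(26339, -1)), 12) = Mul(Mul(-5169, Rational(1, 26339)), 12) = Mul(Rational(-5169, 26339), 12) = Rational(-62028, 26339) ≈ -2.3550)
Mul(Add(120307, 242806), Pow(Add(229697, Mul(Add(212362, m), Add(-70112, -62793))), -1)) = Mul(Add(120307, 242806), Pow(Add(229697, Mul(Add(212362, Rational(-62028, 26339)), Add(-70112, -62793))), -1)) = Mul(363113, Pow(Add(229697, Mul(Rational(5593340690, 26339), -132905)), -1)) = Mul(363113, Pow(Add(229697, Rational(-743382944404450, 26339)), -1)) = Mul(363113, Pow(Rational(-743376894415167, 26339), -1)) = Mul(363113, Rational(-26339, 743376894415167)) = Rational(-9564033307, 743376894415167)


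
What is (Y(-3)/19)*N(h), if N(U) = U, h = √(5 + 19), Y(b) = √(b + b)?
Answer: 12*I/19 ≈ 0.63158*I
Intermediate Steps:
Y(b) = √2*√b (Y(b) = √(2*b) = √2*√b)
h = 2*√6 (h = √24 = 2*√6 ≈ 4.8990)
(Y(-3)/19)*N(h) = ((√2*√(-3))/19)*(2*√6) = ((√2*(I*√3))/19)*(2*√6) = ((I*√6)/19)*(2*√6) = (I*√6/19)*(2*√6) = 12*I/19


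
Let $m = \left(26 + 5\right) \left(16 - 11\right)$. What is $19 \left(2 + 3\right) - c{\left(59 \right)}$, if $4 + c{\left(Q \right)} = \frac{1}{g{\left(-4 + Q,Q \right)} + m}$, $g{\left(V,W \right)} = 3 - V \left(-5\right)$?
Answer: $\frac{42866}{433} \approx 98.998$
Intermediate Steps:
$g{\left(V,W \right)} = 3 + 5 V$ ($g{\left(V,W \right)} = 3 - - 5 V = 3 + 5 V$)
$m = 155$ ($m = 31 \cdot 5 = 155$)
$c{\left(Q \right)} = -4 + \frac{1}{138 + 5 Q}$ ($c{\left(Q \right)} = -4 + \frac{1}{\left(3 + 5 \left(-4 + Q\right)\right) + 155} = -4 + \frac{1}{\left(3 + \left(-20 + 5 Q\right)\right) + 155} = -4 + \frac{1}{\left(-17 + 5 Q\right) + 155} = -4 + \frac{1}{138 + 5 Q}$)
$19 \left(2 + 3\right) - c{\left(59 \right)} = 19 \left(2 + 3\right) - \frac{-551 - 1180}{138 + 5 \cdot 59} = 19 \cdot 5 - \frac{-551 - 1180}{138 + 295} = 95 - \frac{1}{433} \left(-1731\right) = 95 - - \frac{1731}{433} = 95 + \frac{1731}{433} = \frac{42866}{433}$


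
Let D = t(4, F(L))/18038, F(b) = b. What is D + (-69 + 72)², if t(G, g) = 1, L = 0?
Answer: 162343/18038 ≈ 9.0001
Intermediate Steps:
D = 1/18038 ≈ 5.5438e-5
D + (-69 + 72)² = 1/18038 + (-69 + 72)² = 1/18038 + 3² = 1/18038 + 9 = 162343/18038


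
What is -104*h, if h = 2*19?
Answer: -3952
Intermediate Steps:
h = 38
-104*h = -104*38 = -3952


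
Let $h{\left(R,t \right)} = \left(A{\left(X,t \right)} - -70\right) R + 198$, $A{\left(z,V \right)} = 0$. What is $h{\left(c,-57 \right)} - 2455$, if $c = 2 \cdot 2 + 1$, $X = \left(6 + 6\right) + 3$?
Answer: $-1907$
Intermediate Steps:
$X = 15$ ($X = 12 + 3 = 15$)
$c = 5$ ($c = 4 + 1 = 5$)
$h{\left(R,t \right)} = 198 + 70 R$ ($h{\left(R,t \right)} = \left(0 - -70\right) R + 198 = \left(0 + 70\right) R + 198 = 70 R + 198 = 198 + 70 R$)
$h{\left(c,-57 \right)} - 2455 = \left(198 + 70 \cdot 5\right) - 2455 = \left(198 + 350\right) - 2455 = 548 - 2455 = -1907$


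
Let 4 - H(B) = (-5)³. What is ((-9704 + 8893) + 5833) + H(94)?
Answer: 5151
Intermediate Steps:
H(B) = 129 (H(B) = 4 - 1*(-5)³ = 4 - 1*(-125) = 4 + 125 = 129)
((-9704 + 8893) + 5833) + H(94) = ((-9704 + 8893) + 5833) + 129 = (-811 + 5833) + 129 = 5022 + 129 = 5151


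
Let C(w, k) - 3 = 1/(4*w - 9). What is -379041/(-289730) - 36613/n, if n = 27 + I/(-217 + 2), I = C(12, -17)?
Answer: -88861343188293/65559235210 ≈ -1355.4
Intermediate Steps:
C(w, k) = 3 + 1/(-9 + 4*w) (C(w, k) = 3 + 1/(4*w - 9) = 3 + 1/(-9 + 4*w))
I = 118/39 (I = 2*(-13 + 6*12)/(-9 + 4*12) = 2*(-13 + 72)/(-9 + 48) = 2*59/39 = 2*(1/39)*59 = 118/39 ≈ 3.0256)
n = 226277/8385 (n = 27 + (118/39)/(-217 + 2) = 27 + (118/39)/(-215) = 27 - 1/215*118/39 = 27 - 118/8385 = 226277/8385 ≈ 26.986)
-379041/(-289730) - 36613/n = -379041/(-289730) - 36613/226277/8385 = -379041*(-1/289730) - 36613*8385/226277 = 379041/289730 - 307000005/226277 = -88861343188293/65559235210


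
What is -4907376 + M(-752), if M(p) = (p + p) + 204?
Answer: -4908676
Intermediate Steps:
M(p) = 204 + 2*p (M(p) = 2*p + 204 = 204 + 2*p)
-4907376 + M(-752) = -4907376 + (204 + 2*(-752)) = -4907376 + (204 - 1504) = -4907376 - 1300 = -4908676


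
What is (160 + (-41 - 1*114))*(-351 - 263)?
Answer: -3070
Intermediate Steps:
(160 + (-41 - 1*114))*(-351 - 263) = (160 + (-41 - 114))*(-614) = (160 - 155)*(-614) = 5*(-614) = -3070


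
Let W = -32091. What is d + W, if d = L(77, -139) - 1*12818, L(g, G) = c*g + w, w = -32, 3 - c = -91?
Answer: -37703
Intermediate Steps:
c = 94 (c = 3 - 1*(-91) = 3 + 91 = 94)
L(g, G) = -32 + 94*g (L(g, G) = 94*g - 32 = -32 + 94*g)
d = -5612 (d = (-32 + 94*77) - 1*12818 = (-32 + 7238) - 12818 = 7206 - 12818 = -5612)
d + W = -5612 - 32091 = -37703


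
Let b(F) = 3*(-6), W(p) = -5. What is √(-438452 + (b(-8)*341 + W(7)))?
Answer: I*√444595 ≈ 666.78*I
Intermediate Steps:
b(F) = -18
√(-438452 + (b(-8)*341 + W(7))) = √(-438452 + (-18*341 - 5)) = √(-438452 + (-6138 - 5)) = √(-438452 - 6143) = √(-444595) = I*√444595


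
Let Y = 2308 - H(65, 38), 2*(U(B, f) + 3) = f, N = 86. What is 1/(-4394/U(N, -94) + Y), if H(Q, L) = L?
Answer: 25/58947 ≈ 0.00042411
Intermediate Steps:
U(B, f) = -3 + f/2
Y = 2270 (Y = 2308 - 1*38 = 2308 - 38 = 2270)
1/(-4394/U(N, -94) + Y) = 1/(-4394/(-3 + (1/2)*(-94)) + 2270) = 1/(-4394/(-3 - 47) + 2270) = 1/(-4394/(-50) + 2270) = 1/(-4394*(-1/50) + 2270) = 1/(2197/25 + 2270) = 1/(58947/25) = 25/58947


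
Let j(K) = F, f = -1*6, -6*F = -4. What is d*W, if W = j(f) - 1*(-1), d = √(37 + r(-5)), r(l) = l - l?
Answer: 5*√37/3 ≈ 10.138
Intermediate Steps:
F = ⅔ (F = -⅙*(-4) = ⅔ ≈ 0.66667)
f = -6
j(K) = ⅔
r(l) = 0
d = √37 (d = √(37 + 0) = √37 ≈ 6.0828)
W = 5/3 (W = ⅔ - 1*(-1) = ⅔ + 1 = 5/3 ≈ 1.6667)
d*W = √37*(5/3) = 5*√37/3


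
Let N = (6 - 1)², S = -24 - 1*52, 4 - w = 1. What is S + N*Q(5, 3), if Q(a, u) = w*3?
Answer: 149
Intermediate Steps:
w = 3 (w = 4 - 1*1 = 4 - 1 = 3)
Q(a, u) = 9 (Q(a, u) = 3*3 = 9)
S = -76 (S = -24 - 52 = -76)
N = 25 (N = 5² = 25)
S + N*Q(5, 3) = -76 + 25*9 = -76 + 225 = 149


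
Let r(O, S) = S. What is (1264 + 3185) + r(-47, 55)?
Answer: 4504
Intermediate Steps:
(1264 + 3185) + r(-47, 55) = (1264 + 3185) + 55 = 4449 + 55 = 4504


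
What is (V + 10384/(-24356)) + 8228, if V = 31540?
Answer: 242144756/6089 ≈ 39768.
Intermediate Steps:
(V + 10384/(-24356)) + 8228 = (31540 + 10384/(-24356)) + 8228 = (31540 + 10384*(-1/24356)) + 8228 = (31540 - 2596/6089) + 8228 = 192044464/6089 + 8228 = 242144756/6089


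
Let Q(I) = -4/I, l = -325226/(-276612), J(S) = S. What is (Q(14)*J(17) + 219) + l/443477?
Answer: 13134565793047/61335529962 ≈ 214.14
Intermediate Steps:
l = 162613/138306 (l = -325226*(-1/276612) = 162613/138306 ≈ 1.1757)
(Q(14)*J(17) + 219) + l/443477 = (-4/14*17 + 219) + (162613/138306)/443477 = (-4*1/14*17 + 219) + (162613/138306)*(1/443477) = (-2/7*17 + 219) + 162613/61335529962 = (-34/7 + 219) + 162613/61335529962 = 1499/7 + 162613/61335529962 = 13134565793047/61335529962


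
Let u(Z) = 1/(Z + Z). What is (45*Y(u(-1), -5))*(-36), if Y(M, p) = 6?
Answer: -9720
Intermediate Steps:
u(Z) = 1/(2*Z)
(45*Y(u(-1), -5))*(-36) = (45*6)*(-36) = 270*(-36) = -9720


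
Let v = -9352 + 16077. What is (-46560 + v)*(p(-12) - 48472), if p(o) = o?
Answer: 1931360140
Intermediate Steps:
v = 6725
(-46560 + v)*(p(-12) - 48472) = (-46560 + 6725)*(-12 - 48472) = -39835*(-48484) = 1931360140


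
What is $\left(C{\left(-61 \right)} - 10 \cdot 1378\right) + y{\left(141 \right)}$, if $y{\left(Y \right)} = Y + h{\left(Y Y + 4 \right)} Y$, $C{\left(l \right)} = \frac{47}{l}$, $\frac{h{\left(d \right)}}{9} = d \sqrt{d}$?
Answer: $- \frac{832026}{61} + 25234065 \sqrt{19885} \approx 3.5583 \cdot 10^{9}$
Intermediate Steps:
$h{\left(d \right)} = 9 d^{\frac{3}{2}}$ ($h{\left(d \right)} = 9 d \sqrt{d} = 9 d^{\frac{3}{2}}$)
$y{\left(Y \right)} = Y + 9 Y \left(4 + Y^{2}\right)^{\frac{3}{2}}$ ($y{\left(Y \right)} = Y + 9 \left(Y Y + 4\right)^{\frac{3}{2}} Y = Y + 9 \left(Y^{2} + 4\right)^{\frac{3}{2}} Y = Y + 9 \left(4 + Y^{2}\right)^{\frac{3}{2}} Y = Y + 9 Y \left(4 + Y^{2}\right)^{\frac{3}{2}}$)
$\left(C{\left(-61 \right)} - 10 \cdot 1378\right) + y{\left(141 \right)} = \left(\frac{47}{-61} - 10 \cdot 1378\right) + 141 \left(1 + 9 \left(4 + 141^{2}\right)^{\frac{3}{2}}\right) = \left(47 \left(- \frac{1}{61}\right) - 13780\right) + 141 \left(1 + 9 \left(4 + 19881\right)^{\frac{3}{2}}\right) = \left(- \frac{47}{61} - 13780\right) + 141 \left(1 + 9 \cdot 19885^{\frac{3}{2}}\right) = - \frac{840627}{61} + 141 \left(1 + 9 \cdot 19885 \sqrt{19885}\right) = - \frac{840627}{61} + 141 \left(1 + 178965 \sqrt{19885}\right) = - \frac{840627}{61} + \left(141 + 25234065 \sqrt{19885}\right) = - \frac{832026}{61} + 25234065 \sqrt{19885}$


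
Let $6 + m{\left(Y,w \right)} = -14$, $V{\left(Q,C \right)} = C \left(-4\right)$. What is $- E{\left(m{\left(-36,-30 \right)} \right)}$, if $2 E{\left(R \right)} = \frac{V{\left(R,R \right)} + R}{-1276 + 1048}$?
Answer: $\frac{5}{38} \approx 0.13158$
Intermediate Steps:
$V{\left(Q,C \right)} = - 4 C$
$m{\left(Y,w \right)} = -20$ ($m{\left(Y,w \right)} = -6 - 14 = -20$)
$E{\left(R \right)} = \frac{R}{152}$ ($E{\left(R \right)} = \frac{\left(- 4 R + R\right) \frac{1}{-1276 + 1048}}{2} = \frac{- 3 R \frac{1}{-228}}{2} = \frac{- 3 R \left(- \frac{1}{228}\right)}{2} = \frac{\frac{1}{76} R}{2} = \frac{R}{152}$)
$- E{\left(m{\left(-36,-30 \right)} \right)} = - \frac{-20}{152} = \left(-1\right) \left(- \frac{5}{38}\right) = \frac{5}{38}$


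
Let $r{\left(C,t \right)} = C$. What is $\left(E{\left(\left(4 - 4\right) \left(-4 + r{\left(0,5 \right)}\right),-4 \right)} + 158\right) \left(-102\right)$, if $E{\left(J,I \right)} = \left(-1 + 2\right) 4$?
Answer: $-16524$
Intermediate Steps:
$E{\left(J,I \right)} = 4$ ($E{\left(J,I \right)} = 1 \cdot 4 = 4$)
$\left(E{\left(\left(4 - 4\right) \left(-4 + r{\left(0,5 \right)}\right),-4 \right)} + 158\right) \left(-102\right) = \left(4 + 158\right) \left(-102\right) = 162 \left(-102\right) = -16524$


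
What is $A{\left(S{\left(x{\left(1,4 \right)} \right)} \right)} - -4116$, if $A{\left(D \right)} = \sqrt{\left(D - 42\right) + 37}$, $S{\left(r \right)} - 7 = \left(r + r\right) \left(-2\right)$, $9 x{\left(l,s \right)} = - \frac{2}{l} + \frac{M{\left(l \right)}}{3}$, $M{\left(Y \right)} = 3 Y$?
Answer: $4116 + \frac{\sqrt{22}}{3} \approx 4117.6$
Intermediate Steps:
$x{\left(l,s \right)} = - \frac{2}{9 l} + \frac{l}{9}$ ($x{\left(l,s \right)} = \frac{- \frac{2}{l} + \frac{3 l}{3}}{9} = \frac{- \frac{2}{l} + 3 l \frac{1}{3}}{9} = \frac{- \frac{2}{l} + l}{9} = \frac{l - \frac{2}{l}}{9} = - \frac{2}{9 l} + \frac{l}{9}$)
$S{\left(r \right)} = 7 - 4 r$ ($S{\left(r \right)} = 7 + \left(r + r\right) \left(-2\right) = 7 + 2 r \left(-2\right) = 7 - 4 r$)
$A{\left(D \right)} = \sqrt{-5 + D}$ ($A{\left(D \right)} = \sqrt{\left(D - 42\right) + 37} = \sqrt{\left(-42 + D\right) + 37} = \sqrt{-5 + D}$)
$A{\left(S{\left(x{\left(1,4 \right)} \right)} \right)} - -4116 = \sqrt{-5 + \left(7 - 4 \frac{-2 + 1^{2}}{9 \cdot 1}\right)} - -4116 = \sqrt{-5 + \left(7 - 4 \cdot \frac{1}{9} \cdot 1 \left(-2 + 1\right)\right)} + 4116 = \sqrt{-5 + \left(7 - 4 \cdot \frac{1}{9} \cdot 1 \left(-1\right)\right)} + 4116 = \sqrt{-5 + \left(7 - - \frac{4}{9}\right)} + 4116 = \sqrt{-5 + \left(7 + \frac{4}{9}\right)} + 4116 = \sqrt{-5 + \frac{67}{9}} + 4116 = \sqrt{\frac{22}{9}} + 4116 = \frac{\sqrt{22}}{3} + 4116 = 4116 + \frac{\sqrt{22}}{3}$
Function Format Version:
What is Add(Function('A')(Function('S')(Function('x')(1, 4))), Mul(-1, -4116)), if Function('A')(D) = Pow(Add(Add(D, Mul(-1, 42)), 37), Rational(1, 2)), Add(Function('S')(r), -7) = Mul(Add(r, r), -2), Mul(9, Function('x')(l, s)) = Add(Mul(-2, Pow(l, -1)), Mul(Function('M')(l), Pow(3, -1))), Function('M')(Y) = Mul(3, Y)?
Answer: Add(4116, Mul(Rational(1, 3), Pow(22, Rational(1, 2)))) ≈ 4117.6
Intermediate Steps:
Function('x')(l, s) = Add(Mul(Rational(-2, 9), Pow(l, -1)), Mul(Rational(1, 9), l)) (Function('x')(l, s) = Mul(Rational(1, 9), Add(Mul(-2, Pow(l, -1)), Mul(Mul(3, l), Pow(3, -1)))) = Mul(Rational(1, 9), Add(Mul(-2, Pow(l, -1)), Mul(Mul(3, l), Rational(1, 3)))) = Mul(Rational(1, 9), Add(Mul(-2, Pow(l, -1)), l)) = Mul(Rational(1, 9), Add(l, Mul(-2, Pow(l, -1)))) = Add(Mul(Rational(-2, 9), Pow(l, -1)), Mul(Rational(1, 9), l)))
Function('S')(r) = Add(7, Mul(-4, r)) (Function('S')(r) = Add(7, Mul(Add(r, r), -2)) = Add(7, Mul(Mul(2, r), -2)) = Add(7, Mul(-4, r)))
Function('A')(D) = Pow(Add(-5, D), Rational(1, 2)) (Function('A')(D) = Pow(Add(Add(D, -42), 37), Rational(1, 2)) = Pow(Add(Add(-42, D), 37), Rational(1, 2)) = Pow(Add(-5, D), Rational(1, 2)))
Add(Function('A')(Function('S')(Function('x')(1, 4))), Mul(-1, -4116)) = Add(Pow(Add(-5, Add(7, Mul(-4, Mul(Rational(1, 9), Pow(1, -1), Add(-2, Pow(1, 2)))))), Rational(1, 2)), Mul(-1, -4116)) = Add(Pow(Add(-5, Add(7, Mul(-4, Mul(Rational(1, 9), 1, Add(-2, 1))))), Rational(1, 2)), 4116) = Add(Pow(Add(-5, Add(7, Mul(-4, Mul(Rational(1, 9), 1, -1)))), Rational(1, 2)), 4116) = Add(Pow(Add(-5, Add(7, Mul(-4, Rational(-1, 9)))), Rational(1, 2)), 4116) = Add(Pow(Add(-5, Add(7, Rational(4, 9))), Rational(1, 2)), 4116) = Add(Pow(Add(-5, Rational(67, 9)), Rational(1, 2)), 4116) = Add(Pow(Rational(22, 9), Rational(1, 2)), 4116) = Add(Mul(Rational(1, 3), Pow(22, Rational(1, 2))), 4116) = Add(4116, Mul(Rational(1, 3), Pow(22, Rational(1, 2))))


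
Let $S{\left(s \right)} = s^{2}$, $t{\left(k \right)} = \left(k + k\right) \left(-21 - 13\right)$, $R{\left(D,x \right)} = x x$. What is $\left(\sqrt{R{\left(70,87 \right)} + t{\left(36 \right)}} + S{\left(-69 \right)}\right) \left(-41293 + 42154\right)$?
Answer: $4099221 + 2583 \sqrt{569} \approx 4.1608 \cdot 10^{6}$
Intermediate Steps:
$R{\left(D,x \right)} = x^{2}$
$t{\left(k \right)} = - 68 k$ ($t{\left(k \right)} = 2 k \left(-34\right) = - 68 k$)
$\left(\sqrt{R{\left(70,87 \right)} + t{\left(36 \right)}} + S{\left(-69 \right)}\right) \left(-41293 + 42154\right) = \left(\sqrt{87^{2} - 2448} + \left(-69\right)^{2}\right) \left(-41293 + 42154\right) = \left(\sqrt{7569 - 2448} + 4761\right) 861 = \left(\sqrt{5121} + 4761\right) 861 = \left(3 \sqrt{569} + 4761\right) 861 = \left(4761 + 3 \sqrt{569}\right) 861 = 4099221 + 2583 \sqrt{569}$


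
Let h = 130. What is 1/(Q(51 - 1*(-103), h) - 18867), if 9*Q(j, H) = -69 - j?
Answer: -9/170026 ≈ -5.2933e-5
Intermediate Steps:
Q(j, H) = -23/3 - j/9 (Q(j, H) = (-69 - j)/9 = -23/3 - j/9)
1/(Q(51 - 1*(-103), h) - 18867) = 1/((-23/3 - (51 - 1*(-103))/9) - 18867) = 1/((-23/3 - (51 + 103)/9) - 18867) = 1/((-23/3 - ⅑*154) - 18867) = 1/((-23/3 - 154/9) - 18867) = 1/(-223/9 - 18867) = 1/(-170026/9) = -9/170026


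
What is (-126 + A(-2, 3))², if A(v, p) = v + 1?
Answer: 16129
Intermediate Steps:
A(v, p) = 1 + v
(-126 + A(-2, 3))² = (-126 + (1 - 2))² = (-126 - 1)² = (-127)² = 16129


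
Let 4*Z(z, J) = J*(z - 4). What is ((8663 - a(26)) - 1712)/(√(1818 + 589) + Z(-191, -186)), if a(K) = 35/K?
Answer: 252063945/328868597 - 361382*√2407/4275291761 ≈ 0.76231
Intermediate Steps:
Z(z, J) = J*(-4 + z)/4 (Z(z, J) = (J*(z - 4))/4 = (J*(-4 + z))/4 = J*(-4 + z)/4)
((8663 - a(26)) - 1712)/(√(1818 + 589) + Z(-191, -186)) = ((8663 - 35/26) - 1712)/(√(1818 + 589) + (¼)*(-186)*(-4 - 191)) = ((8663 - 35/26) - 1712)/(√2407 + (¼)*(-186)*(-195)) = ((8663 - 1*35/26) - 1712)/(√2407 + 18135/2) = ((8663 - 35/26) - 1712)/(18135/2 + √2407) = (225203/26 - 1712)/(18135/2 + √2407) = 180691/(26*(18135/2 + √2407))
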